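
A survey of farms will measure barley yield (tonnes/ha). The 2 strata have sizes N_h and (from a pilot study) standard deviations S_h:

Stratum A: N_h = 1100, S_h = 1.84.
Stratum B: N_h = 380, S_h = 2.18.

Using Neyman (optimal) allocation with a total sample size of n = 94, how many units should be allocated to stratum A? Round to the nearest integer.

67

Neyman allocation: n_h = n · N_h S_h / Σ N_i S_i, with n = 94.
  stratum A: N_h·S_h = 1100·1.84 = 2024.00
  stratum B: N_h·S_h = 380·2.18 = 828.40
Σ N_h S_h = 2852.40
n for stratum A = 94·2024.00/2852.40 = 66.700 → 67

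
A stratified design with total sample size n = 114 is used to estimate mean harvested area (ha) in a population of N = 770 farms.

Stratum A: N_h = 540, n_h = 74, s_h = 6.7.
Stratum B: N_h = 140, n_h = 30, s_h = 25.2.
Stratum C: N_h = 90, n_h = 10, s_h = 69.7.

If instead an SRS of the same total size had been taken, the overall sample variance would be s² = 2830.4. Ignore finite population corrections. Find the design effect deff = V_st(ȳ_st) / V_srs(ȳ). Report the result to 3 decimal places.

deff ≈ 0.308

V̂(ȳ_st) = Σ W_h² s_h²/n_h, with W_h = N_h/N and N = 770:
  stratum A: (540/770)²·6.7²/74 = 0.298349
  stratum B: (140/770)²·25.2²/30 = 0.699769
  stratum C: (90/770)²·69.7²/10 = 6.63696
V_st = 7.63508
V_srs = s²/n = 2830.4/114 = 24.8281
deff = V_st / V_srs = 7.63508/24.8281 = 0.3075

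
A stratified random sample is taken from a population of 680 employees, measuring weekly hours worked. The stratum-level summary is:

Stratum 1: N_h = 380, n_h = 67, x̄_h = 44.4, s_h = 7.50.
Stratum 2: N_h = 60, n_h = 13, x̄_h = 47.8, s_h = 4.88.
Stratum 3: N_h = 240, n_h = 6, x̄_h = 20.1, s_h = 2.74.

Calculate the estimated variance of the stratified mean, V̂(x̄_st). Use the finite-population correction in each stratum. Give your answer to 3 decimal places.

V̂(x̄_st) = Σ W_h² (1 − n_h/N_h) s_h²/n_h, with W_h = N_h/N and N = 680:
  stratum 1: (380/680)²·(1 − 67/380)·7.50²/67 = 0.215952
  stratum 2: (60/680)²·(1 − 13/60)·4.88²/13 = 0.0111719
  stratum 3: (240/680)²·(1 − 6/240)·2.74²/6 = 0.15197
V̂(x̄_st) = 0.379095

V̂(x̄_st) ≈ 0.379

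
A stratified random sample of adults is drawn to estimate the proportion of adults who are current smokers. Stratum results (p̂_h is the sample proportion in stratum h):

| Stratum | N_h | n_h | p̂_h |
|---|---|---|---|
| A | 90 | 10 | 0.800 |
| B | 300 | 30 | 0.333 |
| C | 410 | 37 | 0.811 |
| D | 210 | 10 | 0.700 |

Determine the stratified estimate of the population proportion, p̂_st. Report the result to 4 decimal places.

p̂_st ≈ 0.6450

N = 1010; stratum weights W_h = N_h/N.
p̂_st = Σ W_h p̂_h = (90·0.800 + 300·0.333 + 410·0.811 + 210·0.700)/1010 = 0.64496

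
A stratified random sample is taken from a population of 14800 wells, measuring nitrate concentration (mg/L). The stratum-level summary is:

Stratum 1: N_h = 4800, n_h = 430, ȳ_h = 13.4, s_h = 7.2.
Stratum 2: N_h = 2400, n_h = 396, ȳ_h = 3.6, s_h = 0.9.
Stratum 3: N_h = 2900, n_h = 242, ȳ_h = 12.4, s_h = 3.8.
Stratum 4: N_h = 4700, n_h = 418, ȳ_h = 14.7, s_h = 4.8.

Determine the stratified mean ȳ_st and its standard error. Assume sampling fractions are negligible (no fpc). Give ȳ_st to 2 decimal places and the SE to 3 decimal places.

ȳ_st = Σ W_h ȳ_h = (4800·13.4 + 2400·3.6 + 2900·12.4 + 4700·14.7)/14800 = 12.02770
V̂(ȳ_st) = Σ W_h² s_h²/n_h, with W_h = N_h/N and N = 14800:
  stratum 1: (4800/14800)²·7.2²/430 = 0.0126811
  stratum 2: (2400/14800)²·0.9²/396 = 5.37884e-05
  stratum 3: (2900/14800)²·3.8²/242 = 0.002291
  stratum 4: (4700/14800)²·4.8²/418 = 0.00555877
V̂(ȳ_st) = 0.0205846
SE(ȳ_st) = √0.0205846 = 0.143473

ȳ_st ≈ 12.03, SE ≈ 0.143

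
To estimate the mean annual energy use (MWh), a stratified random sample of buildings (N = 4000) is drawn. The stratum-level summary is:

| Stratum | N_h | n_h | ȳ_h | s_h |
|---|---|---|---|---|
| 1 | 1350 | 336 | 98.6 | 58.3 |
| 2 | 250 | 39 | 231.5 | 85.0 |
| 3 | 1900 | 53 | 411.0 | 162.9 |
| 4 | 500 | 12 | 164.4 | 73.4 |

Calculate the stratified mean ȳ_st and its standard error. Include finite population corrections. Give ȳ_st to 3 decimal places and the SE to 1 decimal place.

ȳ_st ≈ 263.521, SE ≈ 10.9

ȳ_st = Σ W_h ȳ_h = (1350·98.6 + 250·231.5 + 1900·411.0 + 500·164.4)/4000 = 263.52125
V̂(ȳ_st) = Σ W_h² (1 − n_h/N_h) s_h²/n_h, with W_h = N_h/N and N = 4000:
  stratum 1: (1350/4000)²·(1 − 336/1350)·58.3²/336 = 0.865465
  stratum 2: (250/4000)²·(1 − 39/250)·85.0²/39 = 0.610767
  stratum 3: (1900/4000)²·(1 − 53/1900)·162.9²/53 = 109.816
  stratum 4: (500/4000)²·(1 − 12/500)·73.4²/12 = 6.84669
V̂(ȳ_st) = 118.139
SE(ȳ_st) = √118.139 = 10.8692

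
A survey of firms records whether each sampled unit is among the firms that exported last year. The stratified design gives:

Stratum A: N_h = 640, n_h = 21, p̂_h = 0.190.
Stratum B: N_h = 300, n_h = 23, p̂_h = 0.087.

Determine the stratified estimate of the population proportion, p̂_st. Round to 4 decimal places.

p̂_st ≈ 0.1571

N = 940; stratum weights W_h = N_h/N.
p̂_st = Σ W_h p̂_h = (640·0.190 + 300·0.087)/940 = 0.15713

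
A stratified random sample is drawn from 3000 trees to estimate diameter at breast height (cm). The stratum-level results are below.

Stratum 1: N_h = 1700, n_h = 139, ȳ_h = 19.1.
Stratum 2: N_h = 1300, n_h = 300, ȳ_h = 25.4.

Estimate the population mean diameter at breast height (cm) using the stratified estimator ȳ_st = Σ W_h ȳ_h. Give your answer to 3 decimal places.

N = Σ N_h = 3000. Stratum weights W_h = N_h/N.
ȳ_st = (1700·19.1 + 1300·25.4) / 3000 = 21.83000

ȳ_st ≈ 21.830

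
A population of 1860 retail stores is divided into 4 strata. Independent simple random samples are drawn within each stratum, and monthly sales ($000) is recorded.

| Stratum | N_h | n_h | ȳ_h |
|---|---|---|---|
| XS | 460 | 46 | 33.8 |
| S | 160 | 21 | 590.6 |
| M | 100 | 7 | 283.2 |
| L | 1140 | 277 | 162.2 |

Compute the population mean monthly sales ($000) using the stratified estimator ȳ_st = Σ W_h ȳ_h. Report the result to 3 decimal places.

ȳ_st ≈ 173.802

N = Σ N_h = 1860. Stratum weights W_h = N_h/N.
ȳ_st = (460·33.8 + 160·590.6 + 100·283.2 + 1140·162.2) / 1860 = 173.80215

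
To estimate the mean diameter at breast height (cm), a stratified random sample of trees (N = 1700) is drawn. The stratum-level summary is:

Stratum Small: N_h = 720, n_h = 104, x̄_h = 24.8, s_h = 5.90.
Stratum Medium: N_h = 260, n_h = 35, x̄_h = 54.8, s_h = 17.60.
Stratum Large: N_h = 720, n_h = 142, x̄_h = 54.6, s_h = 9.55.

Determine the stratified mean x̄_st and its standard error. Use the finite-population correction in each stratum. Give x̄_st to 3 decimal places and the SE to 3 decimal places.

x̄_st ≈ 42.009, SE ≈ 0.568

x̄_st = Σ W_h x̄_h = (720·24.8 + 260·54.8 + 720·54.6)/1700 = 42.00941
V̂(x̄_st) = Σ W_h² (1 − n_h/N_h) s_h²/n_h, with W_h = N_h/N and N = 1700:
  stratum Small: (720/1700)²·(1 − 104/720)·5.90²/104 = 0.0513672
  stratum Medium: (260/1700)²·(1 − 35/260)·17.60²/35 = 0.179149
  stratum Large: (720/1700)²·(1 − 142/720)·9.55²/142 = 0.092487
V̂(x̄_st) = 0.323004
SE(x̄_st) = √0.323004 = 0.568334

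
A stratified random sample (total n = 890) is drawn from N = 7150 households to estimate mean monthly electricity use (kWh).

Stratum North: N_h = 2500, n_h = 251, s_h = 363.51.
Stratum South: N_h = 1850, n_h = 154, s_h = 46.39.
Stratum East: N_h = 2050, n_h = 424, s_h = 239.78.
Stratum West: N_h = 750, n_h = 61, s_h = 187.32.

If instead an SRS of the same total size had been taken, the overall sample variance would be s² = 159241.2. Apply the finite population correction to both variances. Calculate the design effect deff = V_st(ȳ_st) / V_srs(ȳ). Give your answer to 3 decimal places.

deff ≈ 0.469

V̂(ȳ_st) = Σ W_h² (1 − n_h/N_h) s_h²/n_h, with W_h = N_h/N and N = 7150:
  stratum North: (2500/7150)²·(1 − 251/2500)·363.51²/251 = 57.8997
  stratum South: (1850/7150)²·(1 − 154/1850)·46.39²/154 = 0.857657
  stratum East: (2050/7150)²·(1 − 424/2050)·239.78²/424 = 8.84143
  stratum West: (750/7150)²·(1 − 61/750)·187.32²/61 = 5.81443
V_st = 73.4132
V_srs = (1 − 890/7150)·159241.2/890 = 156.651
deff = V_st / V_srs = 73.4132/156.651 = 0.4686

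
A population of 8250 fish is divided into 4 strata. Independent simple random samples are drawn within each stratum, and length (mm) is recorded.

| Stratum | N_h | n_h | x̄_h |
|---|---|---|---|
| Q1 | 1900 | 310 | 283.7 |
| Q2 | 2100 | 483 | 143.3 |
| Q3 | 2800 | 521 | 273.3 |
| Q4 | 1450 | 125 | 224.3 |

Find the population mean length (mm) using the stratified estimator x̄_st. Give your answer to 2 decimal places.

x̄_st ≈ 233.99

N = Σ N_h = 8250. Stratum weights W_h = N_h/N.
x̄_st = (1900·283.7 + 2100·143.3 + 2800·273.3 + 1450·224.3) / 8250 = 233.9921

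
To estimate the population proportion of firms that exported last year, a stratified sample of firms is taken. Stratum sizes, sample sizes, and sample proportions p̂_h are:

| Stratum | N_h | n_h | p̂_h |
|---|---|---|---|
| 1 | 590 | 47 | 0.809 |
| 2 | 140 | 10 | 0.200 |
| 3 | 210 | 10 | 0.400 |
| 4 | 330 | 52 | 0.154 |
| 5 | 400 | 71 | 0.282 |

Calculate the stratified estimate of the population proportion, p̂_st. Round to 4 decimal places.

N = 1670; stratum weights W_h = N_h/N.
p̂_st = Σ W_h p̂_h = (590·0.809 + 140·0.200 + 210·0.400 + 330·0.154 + 400·0.282)/1670 = 0.45086

p̂_st ≈ 0.4509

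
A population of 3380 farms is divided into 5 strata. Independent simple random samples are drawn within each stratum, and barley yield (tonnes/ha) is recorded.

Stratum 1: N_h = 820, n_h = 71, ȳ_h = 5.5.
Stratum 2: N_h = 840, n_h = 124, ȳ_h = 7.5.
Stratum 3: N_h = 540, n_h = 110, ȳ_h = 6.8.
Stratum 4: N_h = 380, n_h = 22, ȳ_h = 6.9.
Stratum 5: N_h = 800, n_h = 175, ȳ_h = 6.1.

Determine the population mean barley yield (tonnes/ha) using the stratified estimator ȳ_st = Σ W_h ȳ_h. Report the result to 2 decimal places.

ȳ_st ≈ 6.50

N = Σ N_h = 3380. Stratum weights W_h = N_h/N.
ȳ_st = (820·5.5 + 840·7.5 + 540·6.8 + 380·6.9 + 800·6.1) / 3380 = 6.5041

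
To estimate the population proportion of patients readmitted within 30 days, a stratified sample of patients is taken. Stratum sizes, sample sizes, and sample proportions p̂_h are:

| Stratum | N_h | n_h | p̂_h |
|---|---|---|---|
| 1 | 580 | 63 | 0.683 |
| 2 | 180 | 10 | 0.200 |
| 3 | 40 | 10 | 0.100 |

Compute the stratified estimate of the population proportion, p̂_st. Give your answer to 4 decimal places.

p̂_st ≈ 0.5452

N = 800; stratum weights W_h = N_h/N.
p̂_st = Σ W_h p̂_h = (580·0.683 + 180·0.200 + 40·0.100)/800 = 0.54518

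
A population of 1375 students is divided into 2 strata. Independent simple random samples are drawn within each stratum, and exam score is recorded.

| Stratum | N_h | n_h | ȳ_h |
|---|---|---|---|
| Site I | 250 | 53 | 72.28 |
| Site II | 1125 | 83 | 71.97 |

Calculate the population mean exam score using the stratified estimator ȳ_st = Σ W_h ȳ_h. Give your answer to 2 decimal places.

ȳ_st ≈ 72.03

N = Σ N_h = 1375. Stratum weights W_h = N_h/N.
ȳ_st = (250·72.28 + 1125·71.97) / 1375 = 72.0264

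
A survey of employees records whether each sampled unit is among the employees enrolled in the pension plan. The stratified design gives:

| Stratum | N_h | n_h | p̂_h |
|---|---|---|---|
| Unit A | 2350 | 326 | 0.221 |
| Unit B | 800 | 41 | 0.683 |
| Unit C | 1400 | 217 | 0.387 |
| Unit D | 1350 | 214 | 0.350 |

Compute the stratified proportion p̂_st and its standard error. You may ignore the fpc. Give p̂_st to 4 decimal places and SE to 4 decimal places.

p̂_st ≈ 0.3526, SE ≈ 0.0174

N = 5900; stratum weights W_h = N_h/N.
p̂_st = Σ W_h p̂_h = (2350·0.221 + 800·0.683 + 1400·0.387 + 1350·0.350)/5900 = 0.35255
V̂(p̂_st) = Σ W_h² p̂_h(1−p̂_h)/(n_h−1):
  stratum Unit A: (2350/5900)²·0.221·0.779/325 = 8.40385e-05
  stratum Unit B: (800/5900)²·0.683·0.317/40 = 9.95167e-05
  stratum Unit C: (1400/5900)²·0.387·0.613/216 = 6.184e-05
  stratum Unit D: (1350/5900)²·0.350·0.650/213 = 5.59198e-05
V̂(p̂_st) = 0.000301315; SE = √V̂ = 0.0173584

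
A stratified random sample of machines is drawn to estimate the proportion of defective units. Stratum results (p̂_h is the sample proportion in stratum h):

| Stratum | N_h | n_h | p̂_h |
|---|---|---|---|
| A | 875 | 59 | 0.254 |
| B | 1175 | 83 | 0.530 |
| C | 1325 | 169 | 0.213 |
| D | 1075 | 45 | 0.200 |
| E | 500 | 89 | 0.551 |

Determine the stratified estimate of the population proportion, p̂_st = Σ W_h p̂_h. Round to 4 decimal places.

N = 4950; stratum weights W_h = N_h/N.
p̂_st = Σ W_h p̂_h = (875·0.254 + 1175·0.530 + 1325·0.213 + 1075·0.200 + 500·0.551)/4950 = 0.32681

p̂_st ≈ 0.3268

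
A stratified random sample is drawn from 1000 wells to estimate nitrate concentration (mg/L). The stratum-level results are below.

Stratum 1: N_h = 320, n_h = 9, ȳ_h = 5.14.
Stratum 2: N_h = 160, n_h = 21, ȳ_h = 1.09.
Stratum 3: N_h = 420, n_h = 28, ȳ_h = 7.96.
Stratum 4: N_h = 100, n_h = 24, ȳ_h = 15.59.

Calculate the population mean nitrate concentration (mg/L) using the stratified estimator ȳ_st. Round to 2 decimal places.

ȳ_st ≈ 6.72

N = Σ N_h = 1000. Stratum weights W_h = N_h/N.
ȳ_st = (320·5.14 + 160·1.09 + 420·7.96 + 100·15.59) / 1000 = 6.7214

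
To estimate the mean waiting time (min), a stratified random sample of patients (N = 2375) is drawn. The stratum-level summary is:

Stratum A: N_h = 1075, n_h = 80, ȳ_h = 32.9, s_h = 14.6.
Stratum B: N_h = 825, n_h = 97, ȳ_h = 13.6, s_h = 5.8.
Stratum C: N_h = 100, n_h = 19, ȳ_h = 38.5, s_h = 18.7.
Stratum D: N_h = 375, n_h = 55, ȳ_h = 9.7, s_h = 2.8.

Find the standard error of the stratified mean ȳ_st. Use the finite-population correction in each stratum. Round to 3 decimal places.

SE(ȳ_st) ≈ 0.756

V̂(ȳ_st) = Σ W_h² (1 − n_h/N_h) s_h²/n_h, with W_h = N_h/N and N = 2375:
  stratum A: (1075/2375)²·(1 − 80/1075)·14.6²/80 = 0.505266
  stratum B: (825/2375)²·(1 − 97/825)·5.8²/97 = 0.0369269
  stratum C: (100/2375)²·(1 − 19/100)·18.7²/19 = 0.0264294
  stratum D: (375/2375)²·(1 − 55/375)·2.8²/55 = 0.00303255
V̂(ȳ_st) = 0.571655
SE(ȳ_st) = √0.571655 = 0.756079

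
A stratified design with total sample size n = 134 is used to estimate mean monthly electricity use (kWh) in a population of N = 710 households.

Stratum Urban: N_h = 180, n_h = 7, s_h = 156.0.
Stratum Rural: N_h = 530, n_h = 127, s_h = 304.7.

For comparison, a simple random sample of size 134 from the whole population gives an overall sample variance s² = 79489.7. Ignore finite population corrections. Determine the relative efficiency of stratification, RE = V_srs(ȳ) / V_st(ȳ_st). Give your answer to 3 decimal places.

V̂(ȳ_st) = Σ W_h² s_h²/n_h, with W_h = N_h/N and N = 710:
  stratum Urban: (180/710)²·156.0²/7 = 223.45
  stratum Rural: (530/710)²·304.7²/127 = 407.358
V_st = 630.808
V_srs = s²/n = 79489.7/134 = 593.207
Relative efficiency = V_srs / V_st = 593.207/630.808 = 0.9404

RE ≈ 0.940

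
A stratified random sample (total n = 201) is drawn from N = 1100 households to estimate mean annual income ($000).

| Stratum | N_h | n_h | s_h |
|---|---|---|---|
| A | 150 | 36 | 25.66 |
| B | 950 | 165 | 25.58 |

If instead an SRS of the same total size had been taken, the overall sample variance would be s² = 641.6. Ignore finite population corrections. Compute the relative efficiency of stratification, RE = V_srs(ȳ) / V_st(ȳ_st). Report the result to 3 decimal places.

RE ≈ 0.968

V̂(ȳ_st) = Σ W_h² s_h²/n_h, with W_h = N_h/N and N = 1100:
  stratum A: (150/1100)²·25.66²/36 = 0.340101
  stratum B: (950/1100)²·25.58²/165 = 2.95787
V_st = 3.29797
V_srs = s²/n = 641.6/201 = 3.19204
Relative efficiency = V_srs / V_st = 3.19204/3.29797 = 0.9679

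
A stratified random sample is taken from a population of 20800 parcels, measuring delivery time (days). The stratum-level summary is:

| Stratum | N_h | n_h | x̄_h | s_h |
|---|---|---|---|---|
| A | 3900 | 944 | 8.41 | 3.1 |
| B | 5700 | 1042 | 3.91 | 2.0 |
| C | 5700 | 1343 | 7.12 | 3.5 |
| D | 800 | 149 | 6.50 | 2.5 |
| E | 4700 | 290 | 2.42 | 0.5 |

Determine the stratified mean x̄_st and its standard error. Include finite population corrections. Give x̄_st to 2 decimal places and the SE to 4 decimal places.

x̄_st = Σ W_h x̄_h = (3900·8.41 + 5700·3.91 + 5700·7.12 + 800·6.50 + 4700·2.42)/20800 = 5.39635
V̂(x̄_st) = Σ W_h² (1 − n_h/N_h) s_h²/n_h, with W_h = N_h/N and N = 20800:
  stratum A: (3900/20800)²·(1 − 944/3900)·3.1²/944 = 0.000271265
  stratum B: (5700/20800)²·(1 − 1042/5700)·2.0²/1042 = 0.000235581
  stratum C: (5700/20800)²·(1 − 1343/5700)·3.5²/1343 = 0.000523595
  stratum D: (800/20800)²·(1 − 149/800)·2.5²/149 = 5.04938e-05
  stratum E: (4700/20800)²·(1 − 290/4700)·0.5²/290 = 4.13002e-05
V̂(x̄_st) = 0.00112224
SE(x̄_st) = √0.00112224 = 0.0334998

x̄_st ≈ 5.40, SE ≈ 0.0335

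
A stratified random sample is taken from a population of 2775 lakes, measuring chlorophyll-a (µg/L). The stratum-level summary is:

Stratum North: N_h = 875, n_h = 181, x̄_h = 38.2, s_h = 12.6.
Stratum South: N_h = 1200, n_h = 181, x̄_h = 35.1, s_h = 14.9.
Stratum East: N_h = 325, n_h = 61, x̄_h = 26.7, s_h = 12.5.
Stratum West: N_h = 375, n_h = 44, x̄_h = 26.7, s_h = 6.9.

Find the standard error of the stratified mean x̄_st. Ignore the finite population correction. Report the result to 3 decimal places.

V̂(x̄_st) = Σ W_h² s_h²/n_h, with W_h = N_h/N and N = 2775:
  stratum North: (875/2775)²·12.6²/181 = 0.0872073
  stratum South: (1200/2775)²·14.9²/181 = 0.229367
  stratum East: (325/2775)²·12.5²/61 = 0.0351343
  stratum West: (375/2775)²·6.9²/44 = 0.0197598
V̂(x̄_st) = 0.371468
SE(x̄_st) = √0.371468 = 0.609482

SE(x̄_st) ≈ 0.609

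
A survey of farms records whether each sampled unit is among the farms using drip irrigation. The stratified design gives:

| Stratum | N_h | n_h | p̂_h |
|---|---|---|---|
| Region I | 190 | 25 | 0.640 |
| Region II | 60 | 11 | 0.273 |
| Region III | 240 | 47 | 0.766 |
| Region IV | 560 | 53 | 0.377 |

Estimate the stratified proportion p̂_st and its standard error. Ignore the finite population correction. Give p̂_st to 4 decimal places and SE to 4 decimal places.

N = 1050; stratum weights W_h = N_h/N.
p̂_st = Σ W_h p̂_h = (190·0.640 + 60·0.273 + 240·0.766 + 560·0.377)/1050 = 0.50756
V̂(p̂_st) = Σ W_h² p̂_h(1−p̂_h)/(n_h−1):
  stratum Region I: (190/1050)²·0.640·0.360/24 = 0.00031434
  stratum Region II: (60/1050)²·0.273·0.727/10 = 6.48069e-05
  stratum Region III: (240/1050)²·0.766·0.234/46 = 0.000203578
  stratum Region IV: (560/1050)²·0.377·0.623/52 = 0.00128476
V̂(p̂_st) = 0.00186749; SE = √V̂ = 0.0432145

p̂_st ≈ 0.5076, SE ≈ 0.0432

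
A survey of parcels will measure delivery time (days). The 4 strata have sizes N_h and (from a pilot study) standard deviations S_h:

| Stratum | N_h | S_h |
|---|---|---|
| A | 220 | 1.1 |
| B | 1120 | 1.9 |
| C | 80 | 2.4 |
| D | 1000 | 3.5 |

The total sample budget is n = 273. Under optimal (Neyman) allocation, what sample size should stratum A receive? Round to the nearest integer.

11

Neyman allocation: n_h = n · N_h S_h / Σ N_i S_i, with n = 273.
  stratum A: N_h·S_h = 220·1.1 = 242.00
  stratum B: N_h·S_h = 1120·1.9 = 2128.00
  stratum C: N_h·S_h = 80·2.4 = 192.00
  stratum D: N_h·S_h = 1000·3.5 = 3500.00
Σ N_h S_h = 6062.00
n for stratum A = 273·242.00/6062.00 = 10.898 → 11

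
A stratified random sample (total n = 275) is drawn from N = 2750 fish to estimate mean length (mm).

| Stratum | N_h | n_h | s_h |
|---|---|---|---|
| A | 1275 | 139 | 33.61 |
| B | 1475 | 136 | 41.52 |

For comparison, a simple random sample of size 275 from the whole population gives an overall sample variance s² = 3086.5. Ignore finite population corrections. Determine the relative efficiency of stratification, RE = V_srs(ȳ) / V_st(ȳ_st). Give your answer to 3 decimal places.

V̂(ȳ_st) = Σ W_h² s_h²/n_h, with W_h = N_h/N and N = 2750:
  stratum A: (1275/2750)²·33.61²/139 = 1.74694
  stratum B: (1475/2750)²·41.52²/136 = 3.64665
V_st = 5.39359
V_srs = s²/n = 3086.5/275 = 11.2236
Relative efficiency = V_srs / V_st = 11.2236/5.39359 = 2.0809

RE ≈ 2.081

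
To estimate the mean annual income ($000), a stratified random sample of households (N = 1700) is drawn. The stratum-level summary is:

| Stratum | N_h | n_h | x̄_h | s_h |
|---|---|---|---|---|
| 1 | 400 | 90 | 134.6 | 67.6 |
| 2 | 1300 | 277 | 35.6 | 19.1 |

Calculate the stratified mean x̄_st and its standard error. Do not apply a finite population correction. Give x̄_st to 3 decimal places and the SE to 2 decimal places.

x̄_st ≈ 58.894, SE ≈ 1.89

x̄_st = Σ W_h x̄_h = (400·134.6 + 1300·35.6)/1700 = 58.89412
V̂(x̄_st) = Σ W_h² s_h²/n_h, with W_h = N_h/N and N = 1700:
  stratum 1: (400/1700)²·67.6²/90 = 2.81108
  stratum 2: (1300/1700)²·19.1²/277 = 0.770151
V̂(x̄_st) = 3.58123
SE(x̄_st) = √3.58123 = 1.89241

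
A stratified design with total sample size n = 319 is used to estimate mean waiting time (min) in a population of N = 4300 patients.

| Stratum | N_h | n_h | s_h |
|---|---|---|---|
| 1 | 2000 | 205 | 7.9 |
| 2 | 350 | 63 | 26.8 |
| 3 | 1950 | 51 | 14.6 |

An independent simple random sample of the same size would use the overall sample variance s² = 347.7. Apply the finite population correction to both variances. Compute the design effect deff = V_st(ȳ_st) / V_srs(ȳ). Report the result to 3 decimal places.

deff ≈ 0.949

V̂(ȳ_st) = Σ W_h² (1 − n_h/N_h) s_h²/n_h, with W_h = N_h/N and N = 4300:
  stratum 1: (2000/4300)²·(1 − 205/2000)·7.9²/205 = 0.0591096
  stratum 2: (350/4300)²·(1 − 63/350)·26.8²/63 = 0.0619358
  stratum 3: (1950/4300)²·(1 − 51/1950)·14.6²/51 = 0.837063
V_st = 0.958109
V_srs = (1 − 319/4300)·347.7/319 = 1.00911
deff = V_st / V_srs = 0.958109/1.00911 = 0.9495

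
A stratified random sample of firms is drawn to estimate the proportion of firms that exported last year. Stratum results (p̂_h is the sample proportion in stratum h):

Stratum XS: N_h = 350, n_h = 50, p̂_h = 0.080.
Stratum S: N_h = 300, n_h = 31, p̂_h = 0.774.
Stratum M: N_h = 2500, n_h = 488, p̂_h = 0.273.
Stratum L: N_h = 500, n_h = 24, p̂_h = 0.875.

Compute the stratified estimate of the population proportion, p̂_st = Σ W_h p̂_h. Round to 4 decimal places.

N = 3650; stratum weights W_h = N_h/N.
p̂_st = Σ W_h p̂_h = (350·0.080 + 300·0.774 + 2500·0.273 + 500·0.875)/3650 = 0.37814

p̂_st ≈ 0.3781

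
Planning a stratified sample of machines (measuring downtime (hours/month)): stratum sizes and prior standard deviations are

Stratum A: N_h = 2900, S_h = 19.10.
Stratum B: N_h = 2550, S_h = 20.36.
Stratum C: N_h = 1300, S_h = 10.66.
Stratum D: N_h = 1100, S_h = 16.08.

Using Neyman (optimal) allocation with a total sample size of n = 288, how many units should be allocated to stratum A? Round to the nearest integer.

Neyman allocation: n_h = n · N_h S_h / Σ N_i S_i, with n = 288.
  stratum A: N_h·S_h = 2900·19.10 = 55390.00
  stratum B: N_h·S_h = 2550·20.36 = 51918.00
  stratum C: N_h·S_h = 1300·10.66 = 13858.00
  stratum D: N_h·S_h = 1100·16.08 = 17688.00
Σ N_h S_h = 138854.00
n for stratum A = 288·55390.00/138854.00 = 114.886 → 115

115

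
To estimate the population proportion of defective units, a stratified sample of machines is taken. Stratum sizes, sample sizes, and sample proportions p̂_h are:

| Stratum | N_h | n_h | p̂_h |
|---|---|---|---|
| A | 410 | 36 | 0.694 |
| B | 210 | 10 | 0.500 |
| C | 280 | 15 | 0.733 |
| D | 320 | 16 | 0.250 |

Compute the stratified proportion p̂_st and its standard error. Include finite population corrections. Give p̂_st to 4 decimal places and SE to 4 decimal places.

N = 1220; stratum weights W_h = N_h/N.
p̂_st = Σ W_h p̂_h = (410·0.694 + 210·0.500 + 280·0.733 + 320·0.250)/1220 = 0.55310
V̂(p̂_st) = Σ W_h² (1 − n_h/N_h) p̂_h(1−p̂_h)/(n_h−1):
  stratum A: (410/1220)²·(1 − 36/410)·0.694·0.306/35 = 0.000625099
  stratum B: (210/1220)²·(1 − 10/210)·0.500·0.500/9 = 0.000783839
  stratum C: (280/1220)²·(1 − 15/280)·0.733·0.267/14 = 0.000696902
  stratum D: (320/1220)²·(1 − 16/320)·0.250·0.750/15 = 0.000816985
V̂(p̂_st) = 0.00292282; SE = √V̂ = 0.0540632

p̂_st ≈ 0.5531, SE ≈ 0.0541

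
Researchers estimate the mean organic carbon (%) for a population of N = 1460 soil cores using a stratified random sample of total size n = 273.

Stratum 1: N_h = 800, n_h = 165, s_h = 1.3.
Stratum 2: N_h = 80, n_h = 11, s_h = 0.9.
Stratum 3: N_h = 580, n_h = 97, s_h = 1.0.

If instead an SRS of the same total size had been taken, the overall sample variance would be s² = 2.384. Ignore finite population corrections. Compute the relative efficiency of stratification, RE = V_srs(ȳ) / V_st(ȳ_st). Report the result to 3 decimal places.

RE ≈ 1.774

V̂(ȳ_st) = Σ W_h² s_h²/n_h, with W_h = N_h/N and N = 1460:
  stratum 1: (800/1460)²·1.3²/165 = 0.00307523
  stratum 2: (80/1460)²·0.9²/11 = 0.000221089
  stratum 3: (580/1460)²·1.0²/97 = 0.00162697
V_st = 0.00492328
V_srs = s²/n = 2.384/273 = 0.0087326
Relative efficiency = V_srs / V_st = 0.0087326/0.00492328 = 1.7737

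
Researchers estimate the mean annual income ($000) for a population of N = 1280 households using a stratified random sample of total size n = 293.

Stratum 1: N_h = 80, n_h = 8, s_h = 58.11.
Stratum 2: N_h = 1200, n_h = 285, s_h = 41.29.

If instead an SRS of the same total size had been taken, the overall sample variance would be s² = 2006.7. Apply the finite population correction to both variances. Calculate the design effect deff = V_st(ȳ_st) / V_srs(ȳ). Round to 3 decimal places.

deff ≈ 1.040

V̂(ȳ_st) = Σ W_h² (1 − n_h/N_h) s_h²/n_h, with W_h = N_h/N and N = 1280:
  stratum 1: (80/1280)²·(1 − 8/80)·58.11²/8 = 1.48393
  stratum 2: (1200/1280)²·(1 − 285/1200)·41.29²/285 = 4.00892
V_st = 5.49285
V_srs = (1 − 293/1280)·2006.7/293 = 5.28107
deff = V_st / V_srs = 5.49285/5.28107 = 1.0401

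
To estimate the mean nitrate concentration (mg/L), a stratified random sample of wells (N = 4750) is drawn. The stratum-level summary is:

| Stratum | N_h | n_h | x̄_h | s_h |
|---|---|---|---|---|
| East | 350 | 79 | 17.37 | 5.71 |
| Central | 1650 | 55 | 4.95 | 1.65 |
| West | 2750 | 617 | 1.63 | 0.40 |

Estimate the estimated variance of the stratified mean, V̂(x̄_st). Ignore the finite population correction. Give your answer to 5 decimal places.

V̂(x̄_st) ≈ 0.00830

V̂(x̄_st) = Σ W_h² s_h²/n_h, with W_h = N_h/N and N = 4750:
  stratum East: (350/4750)²·5.71²/79 = 0.00224075
  stratum Central: (1650/4750)²·1.65²/55 = 0.00597291
  stratum West: (2750/4750)²·0.40²/617 = 8.69187e-05
V̂(x̄_st) = 0.00830058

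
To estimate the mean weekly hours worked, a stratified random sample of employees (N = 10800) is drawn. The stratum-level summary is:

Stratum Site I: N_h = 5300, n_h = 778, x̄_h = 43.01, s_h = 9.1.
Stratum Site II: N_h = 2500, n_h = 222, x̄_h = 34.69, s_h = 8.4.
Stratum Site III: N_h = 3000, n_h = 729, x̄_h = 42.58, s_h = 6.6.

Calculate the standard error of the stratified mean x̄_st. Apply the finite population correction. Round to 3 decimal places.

V̂(x̄_st) = Σ W_h² (1 − n_h/N_h) s_h²/n_h, with W_h = N_h/N and N = 10800:
  stratum Site I: (5300/10800)²·(1 − 778/5300)·9.1²/778 = 0.0218707
  stratum Site II: (2500/10800)²·(1 − 222/2500)·8.4²/222 = 0.0155186
  stratum Site III: (3000/10800)²·(1 − 729/3000)·6.6²/729 = 0.00349021
V̂(x̄_st) = 0.0408795
SE(x̄_st) = √0.0408795 = 0.202187

SE(x̄_st) ≈ 0.202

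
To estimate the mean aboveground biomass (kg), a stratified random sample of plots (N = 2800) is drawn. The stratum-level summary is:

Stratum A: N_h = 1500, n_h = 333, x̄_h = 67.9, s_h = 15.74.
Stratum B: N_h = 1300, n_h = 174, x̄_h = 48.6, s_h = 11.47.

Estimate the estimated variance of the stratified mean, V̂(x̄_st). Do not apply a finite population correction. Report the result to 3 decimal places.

V̂(x̄_st) = Σ W_h² s_h²/n_h, with W_h = N_h/N and N = 2800:
  stratum A: (1500/2800)²·15.74²/333 = 0.213517
  stratum B: (1300/2800)²·11.47²/174 = 0.162985
V̂(x̄_st) = 0.376502

V̂(x̄_st) ≈ 0.377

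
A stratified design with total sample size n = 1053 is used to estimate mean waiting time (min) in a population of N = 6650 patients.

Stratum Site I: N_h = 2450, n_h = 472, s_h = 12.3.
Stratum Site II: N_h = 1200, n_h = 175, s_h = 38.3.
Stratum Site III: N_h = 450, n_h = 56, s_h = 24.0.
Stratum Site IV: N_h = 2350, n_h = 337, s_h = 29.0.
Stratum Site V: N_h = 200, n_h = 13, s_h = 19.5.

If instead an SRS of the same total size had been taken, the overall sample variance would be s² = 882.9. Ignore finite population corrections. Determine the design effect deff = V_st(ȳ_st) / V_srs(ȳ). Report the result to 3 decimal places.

V̂(ȳ_st) = Σ W_h² s_h²/n_h, with W_h = N_h/N and N = 6650:
  stratum Site I: (2450/6650)²·12.3²/472 = 0.0435068
  stratum Site II: (1200/6650)²·38.3²/175 = 0.272947
  stratum Site III: (450/6650)²·24.0²/56 = 0.0470995
  stratum Site IV: (2350/6650)²·29.0²/337 = 0.311644
  stratum Site V: (200/6650)²·19.5²/13 = 0.0264571
V_st = 0.701654
V_srs = s²/n = 882.9/1053 = 0.838462
deff = V_st / V_srs = 0.701654/0.838462 = 0.8368

deff ≈ 0.837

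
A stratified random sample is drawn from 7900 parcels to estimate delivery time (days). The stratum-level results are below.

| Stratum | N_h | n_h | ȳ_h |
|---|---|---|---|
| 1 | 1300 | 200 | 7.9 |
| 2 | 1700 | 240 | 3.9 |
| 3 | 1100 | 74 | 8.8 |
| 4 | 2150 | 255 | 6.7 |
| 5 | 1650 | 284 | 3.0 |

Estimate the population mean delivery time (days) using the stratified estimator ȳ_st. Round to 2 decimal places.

N = Σ N_h = 7900. Stratum weights W_h = N_h/N.
ȳ_st = (1300·7.9 + 1700·3.9 + 1100·8.8 + 2150·6.7 + 1650·3.0) / 7900 = 5.8146

ȳ_st ≈ 5.81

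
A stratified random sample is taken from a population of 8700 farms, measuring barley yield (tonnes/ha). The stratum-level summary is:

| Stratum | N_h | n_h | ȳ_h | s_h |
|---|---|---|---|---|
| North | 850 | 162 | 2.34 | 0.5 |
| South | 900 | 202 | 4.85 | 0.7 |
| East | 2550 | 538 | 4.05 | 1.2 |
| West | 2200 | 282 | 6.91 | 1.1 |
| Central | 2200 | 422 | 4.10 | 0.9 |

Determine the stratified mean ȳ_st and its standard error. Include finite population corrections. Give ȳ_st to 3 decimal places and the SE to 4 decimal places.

ȳ_st ≈ 4.702, SE ≈ 0.0235

ȳ_st = Σ W_h ȳ_h = (850·2.34 + 900·4.85 + 2550·4.05 + 2200·6.91 + 2200·4.10)/8700 = 4.70155
V̂(ȳ_st) = Σ W_h² (1 − n_h/N_h) s_h²/n_h, with W_h = N_h/N and N = 8700:
  stratum North: (850/8700)²·(1 − 162/850)·0.5²/162 = 1.19232e-05
  stratum South: (900/8700)²·(1 − 202/900)·0.7²/202 = 2.01328e-05
  stratum East: (2550/8700)²·(1 − 538/2550)·1.2²/538 = 0.00018143
  stratum West: (2200/8700)²·(1 − 282/2200)·1.1²/282 = 0.000239204
  stratum Central: (2200/8700)²·(1 − 422/2200)·0.9²/422 = 9.91947e-05
V̂(ȳ_st) = 0.000551885
SE(ȳ_st) = √0.000551885 = 0.0234922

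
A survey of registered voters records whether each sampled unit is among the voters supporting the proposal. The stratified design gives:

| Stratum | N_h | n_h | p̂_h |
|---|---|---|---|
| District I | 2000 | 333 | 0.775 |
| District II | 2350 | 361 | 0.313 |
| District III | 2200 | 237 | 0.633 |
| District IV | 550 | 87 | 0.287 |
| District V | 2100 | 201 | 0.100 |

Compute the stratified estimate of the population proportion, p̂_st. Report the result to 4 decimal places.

N = 9200; stratum weights W_h = N_h/N.
p̂_st = Σ W_h p̂_h = (2000·0.775 + 2350·0.313 + 2200·0.633 + 550·0.287 + 2100·0.100)/9200 = 0.43978

p̂_st ≈ 0.4398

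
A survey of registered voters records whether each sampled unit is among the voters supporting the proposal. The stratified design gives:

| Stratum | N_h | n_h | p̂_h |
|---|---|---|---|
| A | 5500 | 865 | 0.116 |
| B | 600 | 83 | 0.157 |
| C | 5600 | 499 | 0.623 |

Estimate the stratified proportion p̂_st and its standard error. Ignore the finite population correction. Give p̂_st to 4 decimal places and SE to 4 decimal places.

p̂_st ≈ 0.3608, SE ≈ 0.0118

N = 11700; stratum weights W_h = N_h/N.
p̂_st = Σ W_h p̂_h = (5500·0.116 + 600·0.157 + 5600·0.623)/11700 = 0.36077
V̂(p̂_st) = Σ W_h² p̂_h(1−p̂_h)/(n_h−1):
  stratum A: (5500/11700)²·0.116·0.884/864 = 2.62271e-05
  stratum B: (600/11700)²·0.157·0.843/82 = 4.24467e-06
  stratum C: (5600/11700)²·0.623·0.377/498 = 0.000108045
V̂(p̂_st) = 0.000138517; SE = √V̂ = 0.0117693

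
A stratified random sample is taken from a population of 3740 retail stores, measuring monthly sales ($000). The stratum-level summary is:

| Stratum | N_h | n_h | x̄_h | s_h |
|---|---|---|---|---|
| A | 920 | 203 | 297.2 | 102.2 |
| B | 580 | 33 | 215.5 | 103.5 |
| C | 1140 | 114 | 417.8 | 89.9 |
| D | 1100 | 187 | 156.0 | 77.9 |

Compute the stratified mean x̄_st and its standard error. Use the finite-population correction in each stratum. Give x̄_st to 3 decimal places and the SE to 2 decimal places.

x̄_st = Σ W_h x̄_h = (920·297.2 + 580·215.5 + 1140·417.8 + 1100·156.0)/3740 = 279.76096
V̂(x̄_st) = Σ W_h² (1 − n_h/N_h) s_h²/n_h, with W_h = N_h/N and N = 3740:
  stratum A: (920/3740)²·(1 − 203/920)·102.2²/203 = 2.42644
  stratum B: (580/3740)²·(1 − 33/580)·103.5²/33 = 7.36273
  stratum C: (1140/3740)²·(1 − 114/1140)·89.9²/114 = 5.92821
  stratum D: (1100/3740)²·(1 − 187/1100)·77.9²/187 = 2.32999
V̂(x̄_st) = 18.0474
SE(x̄_st) = √18.0474 = 4.24822

x̄_st ≈ 279.761, SE ≈ 4.25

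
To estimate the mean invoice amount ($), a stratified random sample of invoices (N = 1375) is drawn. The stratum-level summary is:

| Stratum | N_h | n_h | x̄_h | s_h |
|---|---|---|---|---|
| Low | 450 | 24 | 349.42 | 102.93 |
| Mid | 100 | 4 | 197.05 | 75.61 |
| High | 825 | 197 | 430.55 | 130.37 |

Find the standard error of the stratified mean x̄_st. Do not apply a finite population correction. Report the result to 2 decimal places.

SE(x̄_st) ≈ 9.27

V̂(x̄_st) = Σ W_h² s_h²/n_h, with W_h = N_h/N and N = 1375:
  stratum Low: (450/1375)²·102.93²/24 = 47.2816
  stratum Mid: (100/1375)²·75.61²/4 = 7.5595
  stratum High: (825/1375)²·130.37²/197 = 31.0593
V̂(x̄_st) = 85.9004
SE(x̄_st) = √85.9004 = 9.26825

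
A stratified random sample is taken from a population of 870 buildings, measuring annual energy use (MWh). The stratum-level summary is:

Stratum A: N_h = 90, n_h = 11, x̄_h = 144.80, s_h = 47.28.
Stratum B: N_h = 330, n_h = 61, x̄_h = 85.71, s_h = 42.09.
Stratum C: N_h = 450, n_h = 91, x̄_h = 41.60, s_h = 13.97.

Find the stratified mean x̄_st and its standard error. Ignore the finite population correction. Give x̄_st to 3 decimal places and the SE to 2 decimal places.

x̄_st = Σ W_h x̄_h = (90·144.80 + 330·85.71 + 450·41.60)/870 = 69.00724
V̂(x̄_st) = Σ W_h² s_h²/n_h, with W_h = N_h/N and N = 870:
  stratum A: (90/870)²·47.28²/11 = 2.17475
  stratum B: (330/870)²·42.09²/61 = 4.17847
  stratum C: (450/870)²·13.97²/91 = 0.57377
V̂(x̄_st) = 6.92699
SE(x̄_st) = √6.92699 = 2.63192

x̄_st ≈ 69.007, SE ≈ 2.63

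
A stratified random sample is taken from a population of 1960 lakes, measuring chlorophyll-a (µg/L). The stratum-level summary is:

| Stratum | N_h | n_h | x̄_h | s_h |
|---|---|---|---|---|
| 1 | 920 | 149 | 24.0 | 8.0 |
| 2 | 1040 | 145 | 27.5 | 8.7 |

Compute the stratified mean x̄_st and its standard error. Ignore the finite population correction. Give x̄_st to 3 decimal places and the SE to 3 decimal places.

x̄_st = Σ W_h x̄_h = (920·24.0 + 1040·27.5)/1960 = 25.85714
V̂(x̄_st) = Σ W_h² s_h²/n_h, with W_h = N_h/N and N = 1960:
  stratum 1: (920/1960)²·8.0²/149 = 0.0946362
  stratum 2: (1040/1960)²·8.7²/145 = 0.146969
V̂(x̄_st) = 0.241605
SE(x̄_st) = √0.241605 = 0.491533

x̄_st ≈ 25.857, SE ≈ 0.492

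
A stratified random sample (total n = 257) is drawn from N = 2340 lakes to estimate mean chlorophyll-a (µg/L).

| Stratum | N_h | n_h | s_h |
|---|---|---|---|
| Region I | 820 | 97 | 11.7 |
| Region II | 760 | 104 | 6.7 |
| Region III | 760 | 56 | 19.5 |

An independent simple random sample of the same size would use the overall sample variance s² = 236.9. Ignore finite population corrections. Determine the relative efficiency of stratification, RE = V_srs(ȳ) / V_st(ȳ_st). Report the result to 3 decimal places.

RE ≈ 0.986

V̂(ȳ_st) = Σ W_h² s_h²/n_h, with W_h = N_h/N and N = 2340:
  stratum Region I: (820/2340)²·11.7²/97 = 0.173299
  stratum Region II: (760/2340)²·6.7²/104 = 0.0455315
  stratum Region III: (760/2340)²·19.5²/56 = 0.71627
V_st = 0.9351
V_srs = s²/n = 236.9/257 = 0.92179
Relative efficiency = V_srs / V_st = 0.92179/0.9351 = 0.9858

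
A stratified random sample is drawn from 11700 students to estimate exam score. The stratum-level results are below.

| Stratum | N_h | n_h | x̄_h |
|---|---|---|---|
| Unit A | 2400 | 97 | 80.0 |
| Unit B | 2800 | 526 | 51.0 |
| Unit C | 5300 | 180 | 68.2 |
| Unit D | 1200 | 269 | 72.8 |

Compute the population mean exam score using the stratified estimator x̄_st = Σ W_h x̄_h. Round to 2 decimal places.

x̄_st ≈ 66.98

N = Σ N_h = 11700. Stratum weights W_h = N_h/N.
x̄_st = (2400·80.0 + 2800·51.0 + 5300·68.2 + 1200·72.8) / 11700 = 66.9761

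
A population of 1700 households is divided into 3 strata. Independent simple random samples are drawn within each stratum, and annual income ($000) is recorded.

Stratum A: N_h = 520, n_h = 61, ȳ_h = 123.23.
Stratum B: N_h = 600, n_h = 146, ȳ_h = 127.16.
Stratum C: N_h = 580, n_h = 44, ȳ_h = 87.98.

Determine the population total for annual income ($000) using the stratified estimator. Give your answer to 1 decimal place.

τ̂_st ≈ 191404.0

τ̂_st = Σ N_h ȳ_h = 520·123.23 + 600·127.16 + 580·87.98 = 191404.0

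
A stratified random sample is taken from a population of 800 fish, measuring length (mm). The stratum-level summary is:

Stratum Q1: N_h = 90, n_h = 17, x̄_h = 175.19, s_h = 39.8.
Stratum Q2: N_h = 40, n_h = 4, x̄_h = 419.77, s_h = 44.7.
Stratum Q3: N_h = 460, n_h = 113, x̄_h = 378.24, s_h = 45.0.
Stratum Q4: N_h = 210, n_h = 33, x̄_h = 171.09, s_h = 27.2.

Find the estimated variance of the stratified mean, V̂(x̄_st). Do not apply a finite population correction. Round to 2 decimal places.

V̂(x̄_st) = Σ W_h² s_h²/n_h, with W_h = N_h/N and N = 800:
  stratum Q1: (90/800)²·39.8²/17 = 1.17929
  stratum Q2: (40/800)²·44.7²/4 = 1.24881
  stratum Q3: (460/800)²·45.0²/113 = 5.92492
  stratum Q4: (210/800)²·27.2²/33 = 1.54484
V̂(x̄_st) = 9.89785

V̂(x̄_st) ≈ 9.90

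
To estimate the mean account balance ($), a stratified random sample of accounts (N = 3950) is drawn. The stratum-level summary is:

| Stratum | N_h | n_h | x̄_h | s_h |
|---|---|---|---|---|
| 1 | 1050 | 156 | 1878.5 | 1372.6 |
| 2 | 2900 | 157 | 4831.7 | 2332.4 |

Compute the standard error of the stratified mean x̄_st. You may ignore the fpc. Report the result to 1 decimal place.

SE(x̄_st) ≈ 139.8

V̂(x̄_st) = Σ W_h² s_h²/n_h, with W_h = N_h/N and N = 3950:
  stratum 1: (1050/3950)²·1372.6²/156 = 853.39
  stratum 2: (2900/3950)²·2332.4²/157 = 18677
V̂(x̄_st) = 19530.4
SE(x̄_st) = √19530.4 = 139.751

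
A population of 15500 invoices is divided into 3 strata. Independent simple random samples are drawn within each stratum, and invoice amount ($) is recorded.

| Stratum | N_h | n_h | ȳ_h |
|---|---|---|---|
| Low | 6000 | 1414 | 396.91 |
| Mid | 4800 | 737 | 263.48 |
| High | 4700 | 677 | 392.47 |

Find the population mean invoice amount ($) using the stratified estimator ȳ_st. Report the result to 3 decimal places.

ȳ_st ≈ 354.243

N = Σ N_h = 15500. Stratum weights W_h = N_h/N.
ȳ_st = (6000·396.91 + 4800·263.48 + 4700·392.47) / 15500 = 354.24342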